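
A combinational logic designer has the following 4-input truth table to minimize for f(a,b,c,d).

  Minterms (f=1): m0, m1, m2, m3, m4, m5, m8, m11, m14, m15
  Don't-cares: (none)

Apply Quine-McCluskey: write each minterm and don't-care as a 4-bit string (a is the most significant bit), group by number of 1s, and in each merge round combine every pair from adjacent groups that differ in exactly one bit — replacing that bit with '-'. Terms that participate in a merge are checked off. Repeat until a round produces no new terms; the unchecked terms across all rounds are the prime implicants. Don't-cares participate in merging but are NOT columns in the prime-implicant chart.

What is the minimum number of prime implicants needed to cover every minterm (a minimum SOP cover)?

5

size-2^0 implicants → 0000(✓)  0001(✓)  0010(✓)  0011(✓)  0100(✓)  0101(✓)  1000(✓)  1011(✓)  1110(✓)  1111(✓)
size-2^1 implicants → -000  -011  0-00(✓)  0-01(✓)  00-0(✓)  00-1(✓)  000-(✓)  001-(✓)  010-(✓)  1-11  111-
size-2^2 implicants → 0-0-  00--
Unchecked terms (primes): -000, -011, 0-0-, 00--, 1-11, 111-
Minterm coverage:
  m0 ⊆ -000,0-0-,00--
  m1 ⊆ 0-0-,00--
  m2 ⊆ 00-- [E]
  m3 ⊆ -011,00--
  m4 ⊆ 0-0- [E]
  m5 ⊆ 0-0- [E]
  m8 ⊆ -000 [E]
  m11 ⊆ -011,1-11
  m14 ⊆ 111- [E]
  m15 ⊆ 1-11,111-
E = {-000, 0-0-, 00--, 111-}
Petrick residual → -011
Cover = b'c'd' + b'cd + a'c' + a'b' + abc  |cover|=5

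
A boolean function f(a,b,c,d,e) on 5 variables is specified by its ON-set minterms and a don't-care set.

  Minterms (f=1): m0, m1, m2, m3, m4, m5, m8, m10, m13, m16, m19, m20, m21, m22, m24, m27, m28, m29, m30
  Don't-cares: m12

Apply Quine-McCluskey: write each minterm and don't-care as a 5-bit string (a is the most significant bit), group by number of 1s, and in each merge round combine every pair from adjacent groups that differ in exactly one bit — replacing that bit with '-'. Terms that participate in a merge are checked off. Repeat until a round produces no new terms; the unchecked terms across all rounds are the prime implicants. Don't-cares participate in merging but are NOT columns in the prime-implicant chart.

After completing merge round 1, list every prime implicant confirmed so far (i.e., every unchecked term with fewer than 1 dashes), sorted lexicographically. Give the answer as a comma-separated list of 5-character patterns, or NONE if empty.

Round 0: 00000✓ 00001✓ 00010✓ 00011✓ 00100✓ 00101✓ 01000✓ 01010✓ 01100✓ 01101✓ 10000✓ 10011✓ 10100✓ 10101✓ 10110✓ 11000✓ 11011✓ 11100✓ 11101✓ 11110✓
Round 1: -0000✓ -0011 -0100✓ -0101✓ -1000✓ -1100✓ -1101✓ 0-000✓ 0-010✓ 0-100✓ 0-101✓ 00-00✓ 00-01✓ 000-0✓ 000-1✓ 0000-✓ 0001-✓ 0010-✓ 01-00✓ 010-0✓ 0110-✓ 1-000✓ 1-011 1-100✓ 1-101✓ 1-110✓ 10-00✓ 101-0✓ 1010-✓ 11-00✓ 111-0✓ 1110-✓
Round 2: --000✓ --100✓ --101✓ -0-00✓ -010-✓ -1-00✓ -110-✓ 0--00✓ 0-0-0 0-10-✓ 00-0- 000-- 1--00✓ 1-1-0 1-10-✓
Round 3: ---00 --10-
PIs = {---00, --10-, -0011, 0-0-0, 00-0-, 000--, 1-011, 1-1-0}

NONE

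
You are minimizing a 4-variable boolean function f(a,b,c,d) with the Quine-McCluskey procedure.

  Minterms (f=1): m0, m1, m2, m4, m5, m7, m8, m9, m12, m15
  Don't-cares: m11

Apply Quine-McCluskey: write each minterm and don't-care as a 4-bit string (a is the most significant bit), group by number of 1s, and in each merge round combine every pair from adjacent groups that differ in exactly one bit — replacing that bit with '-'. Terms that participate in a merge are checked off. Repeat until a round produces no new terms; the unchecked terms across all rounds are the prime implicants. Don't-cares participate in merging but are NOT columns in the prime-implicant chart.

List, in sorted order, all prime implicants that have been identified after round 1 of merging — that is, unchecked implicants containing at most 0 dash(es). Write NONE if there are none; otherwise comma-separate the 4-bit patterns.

size-2^0 implicants → 0000(✓)  0001(✓)  0010(✓)  0100(✓)  0101(✓)  0111(✓)  1000(✓)  1001(✓)  1011(✓)  1100(✓)  1111(✓)
size-2^1 implicants → -000(✓)  -001(✓)  -100(✓)  -111  0-00(✓)  0-01(✓)  00-0  000-(✓)  01-1  010-(✓)  1-00(✓)  1-11  10-1  100-(✓)
size-2^2 implicants → --00  -00-  0-0-
Unchecked terms (primes): --00, -00-, -111, 0-0-, 00-0, 01-1, 1-11, 10-1

NONE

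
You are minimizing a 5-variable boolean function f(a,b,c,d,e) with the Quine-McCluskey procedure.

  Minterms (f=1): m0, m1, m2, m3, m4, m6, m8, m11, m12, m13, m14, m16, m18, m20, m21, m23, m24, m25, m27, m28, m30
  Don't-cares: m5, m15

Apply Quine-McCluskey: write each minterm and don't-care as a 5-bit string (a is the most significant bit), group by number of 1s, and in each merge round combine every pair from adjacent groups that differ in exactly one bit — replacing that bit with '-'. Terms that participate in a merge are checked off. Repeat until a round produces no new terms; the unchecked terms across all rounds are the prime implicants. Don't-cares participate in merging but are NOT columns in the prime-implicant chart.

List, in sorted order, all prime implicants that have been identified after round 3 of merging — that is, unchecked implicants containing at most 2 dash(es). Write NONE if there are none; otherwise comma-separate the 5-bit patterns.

[col 0] 00000*, 00001*, 00010*, 00011*, 00100*, 00101*, 00110*, 01000*, 01011*, 01100*, 01101*, 01110*, 01111*, 10000*, 10010*, 10100*, 10101*, 10111*, 11000*, 11001*, 11011*, 11100*, 11110*
[col 1] -0000*, -0010*, -0100*, -0101*, -1000*, -1011, -1100*, -1110*, 0-000*, 0-011, 0-100*, 0-101*, 0-110*, 00-00*, 00-01*, 00-10*, 000-0*, 000-1*, 0000-*, 0001-*, 001-0*, 0010-*, 01-00*, 01-11, 011-0*, 011-1*, 0110-*, 0111-*, 1-000*, 1-100*, 10-00*, 100-0*, 101-1, 1010-*, 11-00*, 110-1, 1100-, 111-0*
[col 2] --000*, --100*, -0-00*, -00-0, -010-, -1-00*, -11-0, 0--00*, 0-1-0, 0-10-, 00--0, 00-0-, 000--, 011--, 1--00*
[col 3] ---00
Prime implicants: ---00, -00-0, -010-, -1011, -11-0, 0-011, 0-1-0, 0-10-, 00--0, 00-0-, 000--, 01-11, 011--, 101-1, 110-1, 1100-

-00-0, -010-, -1011, -11-0, 0-011, 0-1-0, 0-10-, 00--0, 00-0-, 000--, 01-11, 011--, 101-1, 110-1, 1100-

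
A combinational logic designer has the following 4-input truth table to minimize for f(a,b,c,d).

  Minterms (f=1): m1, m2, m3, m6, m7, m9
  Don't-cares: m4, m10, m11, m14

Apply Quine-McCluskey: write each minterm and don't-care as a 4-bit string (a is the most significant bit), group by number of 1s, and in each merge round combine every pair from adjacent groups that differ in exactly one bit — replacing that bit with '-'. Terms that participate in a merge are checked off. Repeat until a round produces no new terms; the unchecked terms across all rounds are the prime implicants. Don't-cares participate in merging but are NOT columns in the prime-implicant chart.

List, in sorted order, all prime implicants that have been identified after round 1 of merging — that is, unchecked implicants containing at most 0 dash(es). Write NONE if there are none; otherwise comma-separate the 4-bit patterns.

NONE

size-2^0 implicants → 0001(✓)  0010(✓)  0011(✓)  0100(✓)  0110(✓)  0111(✓)  1001(✓)  1010(✓)  1011(✓)  1110(✓)
size-2^1 implicants → -001(✓)  -010(✓)  -011(✓)  -110(✓)  0-10(✓)  0-11(✓)  00-1(✓)  001-(✓)  01-0  011-(✓)  1-10(✓)  10-1(✓)  101-(✓)
size-2^2 implicants → --10  -0-1  -01-  0-1-
Unchecked terms (primes): --10, -0-1, -01-, 0-1-, 01-0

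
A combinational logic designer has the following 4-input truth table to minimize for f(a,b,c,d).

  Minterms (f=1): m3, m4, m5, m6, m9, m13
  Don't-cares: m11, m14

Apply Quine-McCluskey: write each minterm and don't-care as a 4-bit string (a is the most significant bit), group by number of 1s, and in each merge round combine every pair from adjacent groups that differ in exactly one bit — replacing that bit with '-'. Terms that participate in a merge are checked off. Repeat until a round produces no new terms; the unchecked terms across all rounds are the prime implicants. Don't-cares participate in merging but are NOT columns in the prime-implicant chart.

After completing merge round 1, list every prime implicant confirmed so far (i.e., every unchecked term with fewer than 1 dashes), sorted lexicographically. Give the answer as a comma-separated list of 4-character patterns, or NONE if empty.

NONE

Round 0: 0011✓ 0100✓ 0101✓ 0110✓ 1001✓ 1011✓ 1101✓ 1110✓
Round 1: -011 -101 -110 01-0 010- 1-01 10-1
PIs = {-011, -101, -110, 01-0, 010-, 1-01, 10-1}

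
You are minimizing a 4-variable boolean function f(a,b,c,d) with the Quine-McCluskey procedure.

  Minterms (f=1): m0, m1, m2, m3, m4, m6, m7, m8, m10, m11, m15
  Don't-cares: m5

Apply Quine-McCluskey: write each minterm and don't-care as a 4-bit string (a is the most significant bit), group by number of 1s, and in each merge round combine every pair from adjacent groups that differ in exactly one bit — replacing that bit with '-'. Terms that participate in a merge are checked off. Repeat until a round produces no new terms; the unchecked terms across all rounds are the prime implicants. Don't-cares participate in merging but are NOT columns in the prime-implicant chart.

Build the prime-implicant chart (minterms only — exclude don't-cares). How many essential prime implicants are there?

[col 0] 0000*, 0001*, 0010*, 0011*, 0100*, 0101*, 0110*, 0111*, 1000*, 1010*, 1011*, 1111*
[col 1] -000*, -010*, -011*, -111*, 0-00*, 0-01*, 0-10*, 0-11*, 00-0*, 00-1*, 000-*, 001-*, 01-0*, 01-1*, 010-*, 011-*, 1-11*, 10-0*, 101-*
[col 2] --11, -0-0, -01-, 0--0*, 0--1*, 0-0-*, 0-1-*, 00--*, 01--*
[col 3] 0---
Prime implicants: --11, -0-0, -01-, 0---
PI chart (minterm → PIs covering it):
  0 | -0-0,0---
  1 | 0---  (sole → essential)
  2 | -0-0,-01-,0---
  3 | --11,-01-,0---
  4 | 0---  (sole → essential)
  6 | 0---  (sole → essential)
  7 | --11,0---
  8 | -0-0  (sole → essential)
  10 | -0-0,-01-
  11 | --11,-01-
  15 | --11  (sole → essential)
Essential prime implicants: --11, -0-0, 0---

3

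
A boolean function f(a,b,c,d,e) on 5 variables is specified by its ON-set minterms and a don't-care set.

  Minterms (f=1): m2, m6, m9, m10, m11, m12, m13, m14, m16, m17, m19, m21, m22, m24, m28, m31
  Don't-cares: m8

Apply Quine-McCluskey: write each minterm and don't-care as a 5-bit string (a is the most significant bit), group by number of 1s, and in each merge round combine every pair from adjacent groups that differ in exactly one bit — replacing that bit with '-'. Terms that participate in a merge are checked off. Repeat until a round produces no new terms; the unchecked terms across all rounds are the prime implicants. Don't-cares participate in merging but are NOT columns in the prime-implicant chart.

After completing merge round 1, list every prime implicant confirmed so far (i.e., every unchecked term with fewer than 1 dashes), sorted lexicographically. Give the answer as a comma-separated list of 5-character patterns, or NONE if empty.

11111

size-2^0 implicants → 00010(✓)  00110(✓)  01000(✓)  01001(✓)  01010(✓)  01011(✓)  01100(✓)  01101(✓)  01110(✓)  10000(✓)  10001(✓)  10011(✓)  10101(✓)  10110(✓)  11000(✓)  11100(✓)  11111
size-2^1 implicants → -0110  -1000(✓)  -1100(✓)  0-010(✓)  0-110(✓)  00-10(✓)  01-00(✓)  01-01(✓)  01-10(✓)  010-0(✓)  010-1(✓)  0100-(✓)  0101-(✓)  011-0(✓)  0110-(✓)  1-000  10-01  100-1  1000-  11-00(✓)
size-2^2 implicants → -1-00  0--10  01--0  01-0-  010--
Unchecked terms (primes): -0110, -1-00, 0--10, 01--0, 01-0-, 010--, 1-000, 10-01, 100-1, 1000-, 11111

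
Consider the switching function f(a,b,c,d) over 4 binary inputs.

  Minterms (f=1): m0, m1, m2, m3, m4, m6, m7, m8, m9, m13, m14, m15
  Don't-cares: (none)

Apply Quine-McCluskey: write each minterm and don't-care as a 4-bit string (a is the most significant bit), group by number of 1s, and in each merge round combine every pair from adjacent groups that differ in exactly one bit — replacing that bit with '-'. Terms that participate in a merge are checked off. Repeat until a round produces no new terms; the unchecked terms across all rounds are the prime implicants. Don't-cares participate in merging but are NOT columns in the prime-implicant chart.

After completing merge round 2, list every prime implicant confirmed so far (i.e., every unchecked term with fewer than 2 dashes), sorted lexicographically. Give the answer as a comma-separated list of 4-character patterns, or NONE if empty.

Round 0: 0000✓ 0001✓ 0010✓ 0011✓ 0100✓ 0110✓ 0111✓ 1000✓ 1001✓ 1101✓ 1110✓ 1111✓
Round 1: -000✓ -001✓ -110✓ -111✓ 0-00✓ 0-10✓ 0-11✓ 00-0✓ 00-1✓ 000-✓ 001-✓ 01-0✓ 011-✓ 1-01 100-✓ 11-1 111-✓
Round 2: -00- -11- 0--0 0-1- 00--
PIs = {-00-, -11-, 0--0, 0-1-, 00--, 1-01, 11-1}

1-01, 11-1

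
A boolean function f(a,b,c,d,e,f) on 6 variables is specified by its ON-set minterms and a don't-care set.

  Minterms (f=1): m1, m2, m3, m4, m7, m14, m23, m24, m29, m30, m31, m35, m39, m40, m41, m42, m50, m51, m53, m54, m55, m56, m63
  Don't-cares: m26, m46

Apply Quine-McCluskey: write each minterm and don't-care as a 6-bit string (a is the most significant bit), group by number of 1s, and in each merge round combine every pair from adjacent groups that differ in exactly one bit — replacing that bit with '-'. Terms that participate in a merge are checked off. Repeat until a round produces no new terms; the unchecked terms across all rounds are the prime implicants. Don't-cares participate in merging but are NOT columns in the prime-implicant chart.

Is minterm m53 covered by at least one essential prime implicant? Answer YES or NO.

YES

Round 0: 000001✓ 000010✓ 000011✓ 000100 000111✓ 001110✓ 010111✓ 011000✓ 011010✓ 011101✓ 011110✓ 011111✓ 100011✓ 100111✓ 101000✓ 101001✓ 101010✓ 101110✓ 110010✓ 110011✓ 110101✓ 110110✓ 110111✓ 111000✓ 111111✓
Round 1: -00011✓ -00111✓ -01110 -10111✓ -11000 -11111✓ 0-0111✓ 0-1110 000-11✓ 0000-1 00001- 01-111✓ 011-10 0110-0 0111-1 01111- 1-0011✓ 1-0111✓ 1-1000 100-11✓ 101-10 1010-0 10100- 11-111✓ 110-10✓ 110-11✓ 11001-✓ 1101-1 11011-✓
Round 2: --0111 -00-11 -1-111 1-0-11 110-1-
PIs = {--0111, -00-11, -01110, -1-111, -11000, 0-1110, 0000-1, 00001-, 000100, 011-10, 0110-0, 0111-1, 01111-, 1-0-11, 1-1000, 101-10, 1010-0, 10100-, 110-1-, 1101-1}
Coverage chart:
  m1: 0000-1 ←essential
  m2: 00001- ←essential
  m3: -00-11,0000-1,00001-
  m4: 000100 ←essential
  m7: --0111,-00-11
  m14: -01110,0-1110
  m23: --0111,-1-111
  m24: -11000,0110-0
  m29: 0111-1 ←essential
  m30: 0-1110,011-10,01111-
  m31: -1-111,0111-1,01111-
  m35: -00-11,1-0-11
  m39: --0111,-00-11,1-0-11
  m40: 1-1000,1010-0,10100-
  m41: 10100- ←essential
  m42: 101-10,1010-0
  m50: 110-1- ←essential
  m51: 1-0-11,110-1-
  m53: 1101-1 ←essential
  m54: 110-1- ←essential
  m55: --0111,-1-111,1-0-11,110-1-,1101-1
  m56: -11000,1-1000
  m63: -1-111 ←essential
Essential: -1-111, 0000-1, 00001-, 000100, 0111-1, 10100-, 110-1-, 1101-1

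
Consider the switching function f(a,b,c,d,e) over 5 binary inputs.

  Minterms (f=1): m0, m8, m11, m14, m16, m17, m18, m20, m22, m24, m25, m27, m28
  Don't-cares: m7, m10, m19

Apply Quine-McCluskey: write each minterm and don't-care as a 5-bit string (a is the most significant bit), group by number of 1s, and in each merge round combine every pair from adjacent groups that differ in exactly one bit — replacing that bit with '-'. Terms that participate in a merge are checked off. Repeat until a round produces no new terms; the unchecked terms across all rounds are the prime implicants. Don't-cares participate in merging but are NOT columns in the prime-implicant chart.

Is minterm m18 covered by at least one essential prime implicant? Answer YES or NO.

Round 0: 00000✓ 00111 01000✓ 01010✓ 01011✓ 01110✓ 10000✓ 10001✓ 10010✓ 10011✓ 10100✓ 10110✓ 11000✓ 11001✓ 11011✓ 11100✓
Round 1: -0000✓ -1000✓ -1011 0-000✓ 01-10 010-0 0101- 1-000✓ 1-001✓ 1-011✓ 1-100✓ 10-00✓ 10-10✓ 100-0✓ 100-1✓ 1000-✓ 1001-✓ 101-0✓ 11-00✓ 110-1✓ 1100-✓
Round 2: --000 1--00 1-0-1 1-00- 10--0 100--
PIs = {--000, -1011, 00111, 01-10, 010-0, 0101-, 1--00, 1-0-1, 1-00-, 10--0, 100--}
Coverage chart:
  m0: --000 ←essential
  m8: --000,010-0
  m11: -1011,0101-
  m14: 01-10 ←essential
  m16: --000,1--00,1-00-,10--0,100--
  m17: 1-0-1,1-00-,100--
  m18: 10--0,100--
  m20: 1--00,10--0
  m22: 10--0 ←essential
  m24: --000,1--00,1-00-
  m25: 1-0-1,1-00-
  m27: -1011,1-0-1
  m28: 1--00 ←essential
Essential: --000, 01-10, 1--00, 10--0

YES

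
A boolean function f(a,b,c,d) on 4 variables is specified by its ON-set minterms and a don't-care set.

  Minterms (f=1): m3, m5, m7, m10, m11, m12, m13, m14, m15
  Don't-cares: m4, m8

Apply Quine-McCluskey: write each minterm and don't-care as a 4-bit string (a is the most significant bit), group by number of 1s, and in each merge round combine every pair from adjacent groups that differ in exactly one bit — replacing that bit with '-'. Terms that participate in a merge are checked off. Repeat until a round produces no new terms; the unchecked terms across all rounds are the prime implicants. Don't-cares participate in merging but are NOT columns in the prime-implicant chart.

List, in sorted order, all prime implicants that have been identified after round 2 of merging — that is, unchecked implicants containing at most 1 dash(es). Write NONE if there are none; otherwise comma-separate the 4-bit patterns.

NONE

Round 0: 0011✓ 0100✓ 0101✓ 0111✓ 1000✓ 1010✓ 1011✓ 1100✓ 1101✓ 1110✓ 1111✓
Round 1: -011✓ -100✓ -101✓ -111✓ 0-11✓ 01-1✓ 010-✓ 1-00✓ 1-10✓ 1-11✓ 10-0✓ 101-✓ 11-0✓ 11-1✓ 110-✓ 111-✓
Round 2: --11 -1-1 -10- 1--0 1-1- 11--
PIs = {--11, -1-1, -10-, 1--0, 1-1-, 11--}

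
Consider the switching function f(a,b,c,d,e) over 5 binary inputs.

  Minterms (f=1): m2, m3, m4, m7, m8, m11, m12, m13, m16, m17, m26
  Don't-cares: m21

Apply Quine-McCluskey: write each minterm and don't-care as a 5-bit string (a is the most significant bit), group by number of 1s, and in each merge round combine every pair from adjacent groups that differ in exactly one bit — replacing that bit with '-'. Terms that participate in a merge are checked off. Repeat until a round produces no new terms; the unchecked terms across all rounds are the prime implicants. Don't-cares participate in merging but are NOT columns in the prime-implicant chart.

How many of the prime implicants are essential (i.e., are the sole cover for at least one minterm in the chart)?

8

size-2^0 implicants → 00010(✓)  00011(✓)  00100(✓)  00111(✓)  01000(✓)  01011(✓)  01100(✓)  01101(✓)  10000(✓)  10001(✓)  10101(✓)  11010
size-2^1 implicants → 0-011  0-100  00-11  0001-  01-00  0110-  10-01  1000-
Unchecked terms (primes): 0-011, 0-100, 00-11, 0001-, 01-00, 0110-, 10-01, 1000-, 11010
Minterm coverage:
  m2 ⊆ 0001- [E]
  m3 ⊆ 0-011,00-11,0001-
  m4 ⊆ 0-100 [E]
  m7 ⊆ 00-11 [E]
  m8 ⊆ 01-00 [E]
  m11 ⊆ 0-011 [E]
  m12 ⊆ 0-100,01-00,0110-
  m13 ⊆ 0110- [E]
  m16 ⊆ 1000- [E]
  m17 ⊆ 10-01,1000-
  m26 ⊆ 11010 [E]
E = {0-011, 0-100, 00-11, 0001-, 01-00, 0110-, 1000-, 11010}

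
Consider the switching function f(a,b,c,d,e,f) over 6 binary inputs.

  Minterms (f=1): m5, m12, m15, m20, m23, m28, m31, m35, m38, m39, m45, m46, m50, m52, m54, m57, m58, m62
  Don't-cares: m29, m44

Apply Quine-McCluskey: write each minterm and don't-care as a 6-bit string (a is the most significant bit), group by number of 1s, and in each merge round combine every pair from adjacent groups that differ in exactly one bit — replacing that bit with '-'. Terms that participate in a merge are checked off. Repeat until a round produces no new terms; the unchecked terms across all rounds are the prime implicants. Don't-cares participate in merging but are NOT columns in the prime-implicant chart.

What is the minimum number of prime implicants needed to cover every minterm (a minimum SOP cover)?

10

Round 0: 000101 001100✓ 001111✓ 010100✓ 010111✓ 011100✓ 011101✓ 011111✓ 100011✓ 100110✓ 100111✓ 101100✓ 101101✓ 101110✓ 110010✓ 110100✓ 110110✓ 111001 111010✓ 111110✓
Round 1: -01100 -10100 0-1100 0-1111 01-100 01-111 0111-1 01110- 1-0110✓ 1-1110✓ 10-110✓ 100-11 10011- 1011-0 10110- 11-010✓ 11-110✓ 110-10✓ 1101-0 111-10✓
Round 2: 1--110 11--10
PIs = {-01100, -10100, 0-1100, 0-1111, 000101, 01-100, 01-111, 0111-1, 01110-, 1--110, 100-11, 10011-, 1011-0, 10110-, 11--10, 1101-0, 111001}
Coverage chart:
  m5: 000101 ←essential
  m12: -01100,0-1100
  m15: 0-1111 ←essential
  m20: -10100,01-100
  m23: 01-111 ←essential
  m28: 0-1100,01-100,01110-
  m31: 0-1111,01-111,0111-1
  m35: 100-11 ←essential
  m38: 1--110,10011-
  m39: 100-11,10011-
  m45: 10110- ←essential
  m46: 1--110,1011-0
  m50: 11--10 ←essential
  m52: -10100,1101-0
  m54: 1--110,11--10,1101-0
  m57: 111001 ←essential
  m58: 11--10 ←essential
  m62: 1--110,11--10
Essential: 0-1111, 000101, 01-111, 100-11, 10110-, 11--10, 111001
Petrick residual → -10100, 0-1100, 1--110
Min cover (10 terms): bc'de'f' + a'cde'f' + a'cdef + a'b'c'de'f + a'bdef + adef' + ab'c'ef + ab'cde' + abef' + abcd'e'f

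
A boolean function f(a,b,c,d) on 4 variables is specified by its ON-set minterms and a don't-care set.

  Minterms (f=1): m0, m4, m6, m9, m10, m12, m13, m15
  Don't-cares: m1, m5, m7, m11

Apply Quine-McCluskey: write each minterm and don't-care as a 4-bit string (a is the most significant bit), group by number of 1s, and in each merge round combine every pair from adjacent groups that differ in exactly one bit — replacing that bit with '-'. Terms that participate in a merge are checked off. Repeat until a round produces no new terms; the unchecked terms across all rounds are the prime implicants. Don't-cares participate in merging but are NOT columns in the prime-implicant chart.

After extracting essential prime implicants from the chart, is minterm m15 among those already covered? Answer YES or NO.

Round 0: 0000✓ 0001✓ 0100✓ 0101✓ 0110✓ 0111✓ 1001✓ 1010✓ 1011✓ 1100✓ 1101✓ 1111✓
Round 1: -001✓ -100✓ -101✓ -111✓ 0-00✓ 0-01✓ 000-✓ 01-0✓ 01-1✓ 010-✓ 011-✓ 1-01✓ 1-11✓ 10-1✓ 101- 11-1✓ 110-✓
Round 2: --01 -1-1 -10- 0-0- 01-- 1--1
PIs = {--01, -1-1, -10-, 0-0-, 01--, 1--1, 101-}
Coverage chart:
  m0: 0-0- ←essential
  m4: -10-,0-0-,01--
  m6: 01-- ←essential
  m9: --01,1--1
  m10: 101- ←essential
  m12: -10- ←essential
  m13: --01,-1-1,-10-,1--1
  m15: -1-1,1--1
Essential: -10-, 0-0-, 01--, 101-

NO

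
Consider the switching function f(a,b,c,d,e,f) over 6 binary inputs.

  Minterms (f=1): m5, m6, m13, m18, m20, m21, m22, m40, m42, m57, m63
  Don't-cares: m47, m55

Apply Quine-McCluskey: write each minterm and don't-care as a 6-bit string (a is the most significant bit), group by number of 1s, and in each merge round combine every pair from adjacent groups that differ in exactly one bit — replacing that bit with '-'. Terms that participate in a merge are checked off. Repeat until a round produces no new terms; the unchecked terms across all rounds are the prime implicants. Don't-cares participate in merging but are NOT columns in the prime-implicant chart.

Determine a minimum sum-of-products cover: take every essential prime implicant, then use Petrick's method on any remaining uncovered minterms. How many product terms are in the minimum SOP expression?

Round 0: 000101✓ 000110✓ 001101✓ 010010✓ 010100✓ 010101✓ 010110✓ 101000✓ 101010✓ 101111✓ 110111✓ 111001 111111✓
Round 1: 0-0101 0-0110 00-101 010-10 0101-0 01010- 1-1111 1010-0 11-111
PIs = {0-0101, 0-0110, 00-101, 010-10, 0101-0, 01010-, 1-1111, 1010-0, 11-111, 111001}
Coverage chart:
  m5: 0-0101,00-101
  m6: 0-0110 ←essential
  m13: 00-101 ←essential
  m18: 010-10 ←essential
  m20: 0101-0,01010-
  m21: 0-0101,01010-
  m22: 0-0110,010-10,0101-0
  m40: 1010-0 ←essential
  m42: 1010-0 ←essential
  m57: 111001 ←essential
  m63: 1-1111,11-111
Essential: 0-0110, 00-101, 010-10, 1010-0, 111001
Petrick residual → 01010-, 1-1111
Min cover (7 terms): a'c'def' + a'b'de'f + a'bc'ef' + a'bc'de' + acdef + ab'cd'f' + abcd'e'f

7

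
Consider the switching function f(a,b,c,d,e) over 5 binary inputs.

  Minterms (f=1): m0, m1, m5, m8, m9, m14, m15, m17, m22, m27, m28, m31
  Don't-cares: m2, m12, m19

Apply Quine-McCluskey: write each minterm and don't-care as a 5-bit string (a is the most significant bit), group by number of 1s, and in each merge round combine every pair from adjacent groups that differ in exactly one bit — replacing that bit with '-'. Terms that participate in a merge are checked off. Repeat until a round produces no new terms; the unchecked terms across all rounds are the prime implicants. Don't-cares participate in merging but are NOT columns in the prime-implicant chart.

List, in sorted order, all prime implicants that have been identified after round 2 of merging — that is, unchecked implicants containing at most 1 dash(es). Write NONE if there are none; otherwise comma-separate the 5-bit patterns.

-0001, -1100, -1111, 00-01, 000-0, 01-00, 011-0, 0111-, 1-011, 100-1, 10110, 11-11

Round 0: 00000✓ 00001✓ 00010✓ 00101✓ 01000✓ 01001✓ 01100✓ 01110✓ 01111✓ 10001✓ 10011✓ 10110 11011✓ 11100✓ 11111✓
Round 1: -0001 -1100 -1111 0-000✓ 0-001✓ 00-01 000-0 0000-✓ 01-00 0100-✓ 011-0 0111- 1-011 100-1 11-11
Round 2: 0-00-
PIs = {-0001, -1100, -1111, 0-00-, 00-01, 000-0, 01-00, 011-0, 0111-, 1-011, 100-1, 10110, 11-11}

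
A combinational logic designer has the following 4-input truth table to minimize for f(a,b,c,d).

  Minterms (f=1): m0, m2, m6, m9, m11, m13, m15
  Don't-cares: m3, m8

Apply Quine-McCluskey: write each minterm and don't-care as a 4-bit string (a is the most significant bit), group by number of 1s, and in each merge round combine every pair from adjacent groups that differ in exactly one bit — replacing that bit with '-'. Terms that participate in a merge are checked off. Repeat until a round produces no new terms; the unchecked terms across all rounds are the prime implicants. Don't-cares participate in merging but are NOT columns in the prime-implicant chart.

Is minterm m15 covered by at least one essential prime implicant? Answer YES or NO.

[col 0] 0000*, 0010*, 0011*, 0110*, 1000*, 1001*, 1011*, 1101*, 1111*
[col 1] -000, -011, 0-10, 00-0, 001-, 1-01*, 1-11*, 10-1*, 100-, 11-1*
[col 2] 1--1
Prime implicants: -000, -011, 0-10, 00-0, 001-, 1--1, 100-
PI chart (minterm → PIs covering it):
  0 | -000,00-0
  2 | 0-10,00-0,001-
  6 | 0-10  (sole → essential)
  9 | 1--1,100-
  11 | -011,1--1
  13 | 1--1  (sole → essential)
  15 | 1--1  (sole → essential)
Essential prime implicants: 0-10, 1--1

YES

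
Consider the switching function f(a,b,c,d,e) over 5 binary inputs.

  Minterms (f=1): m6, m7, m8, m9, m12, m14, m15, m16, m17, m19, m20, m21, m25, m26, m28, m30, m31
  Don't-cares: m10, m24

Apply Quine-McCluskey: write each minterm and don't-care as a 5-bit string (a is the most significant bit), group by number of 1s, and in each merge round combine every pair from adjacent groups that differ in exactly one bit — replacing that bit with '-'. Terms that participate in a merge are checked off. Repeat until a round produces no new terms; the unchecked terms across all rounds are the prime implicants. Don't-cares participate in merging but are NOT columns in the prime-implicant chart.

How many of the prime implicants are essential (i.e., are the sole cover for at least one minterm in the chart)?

6

size-2^0 implicants → 00110(✓)  00111(✓)  01000(✓)  01001(✓)  01010(✓)  01100(✓)  01110(✓)  01111(✓)  10000(✓)  10001(✓)  10011(✓)  10100(✓)  10101(✓)  11000(✓)  11001(✓)  11010(✓)  11100(✓)  11110(✓)  11111(✓)
size-2^1 implicants → -1000(✓)  -1001(✓)  -1010(✓)  -1100(✓)  -1110(✓)  -1111(✓)  0-110(✓)  0-111(✓)  0011-(✓)  01-00(✓)  01-10(✓)  010-0(✓)  0100-(✓)  011-0(✓)  0111-(✓)  1-000(✓)  1-001(✓)  1-100(✓)  10-00(✓)  10-01(✓)  100-1  1000-(✓)  1010-(✓)  11-00(✓)  11-10(✓)  110-0(✓)  1100-(✓)  111-0(✓)  1111-(✓)
size-2^2 implicants → -1-00(✓)  -1-10(✓)  -10-0(✓)  -100-  -11-0(✓)  -111-  0-11-  01--0(✓)  1--00  1-00-  10-0-  11--0(✓)
size-2^3 implicants → -1--0
Unchecked terms (primes): -1--0, -100-, -111-, 0-11-, 1--00, 1-00-, 10-0-, 100-1
Minterm coverage:
  m6 ⊆ 0-11- [E]
  m7 ⊆ 0-11- [E]
  m8 ⊆ -1--0,-100-
  m9 ⊆ -100- [E]
  m12 ⊆ -1--0 [E]
  m14 ⊆ -1--0,-111-,0-11-
  m15 ⊆ -111-,0-11-
  m16 ⊆ 1--00,1-00-,10-0-
  m17 ⊆ 1-00-,10-0-,100-1
  m19 ⊆ 100-1 [E]
  m20 ⊆ 1--00,10-0-
  m21 ⊆ 10-0- [E]
  m25 ⊆ -100-,1-00-
  m26 ⊆ -1--0 [E]
  m28 ⊆ -1--0,1--00
  m30 ⊆ -1--0,-111-
  m31 ⊆ -111- [E]
E = {-1--0, -100-, -111-, 0-11-, 10-0-, 100-1}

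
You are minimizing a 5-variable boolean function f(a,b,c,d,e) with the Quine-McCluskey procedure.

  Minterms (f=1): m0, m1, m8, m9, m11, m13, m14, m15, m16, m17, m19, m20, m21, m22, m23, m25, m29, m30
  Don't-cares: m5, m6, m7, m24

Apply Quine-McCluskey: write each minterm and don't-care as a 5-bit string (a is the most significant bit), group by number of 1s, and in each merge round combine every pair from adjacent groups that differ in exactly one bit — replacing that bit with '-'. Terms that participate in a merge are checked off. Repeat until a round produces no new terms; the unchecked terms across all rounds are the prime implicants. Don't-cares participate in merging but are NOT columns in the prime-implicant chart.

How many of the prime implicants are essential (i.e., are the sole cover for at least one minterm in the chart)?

5

[col 0] 00000*, 00001*, 00101*, 00110*, 00111*, 01000*, 01001*, 01011*, 01101*, 01110*, 01111*, 10000*, 10001*, 10011*, 10100*, 10101*, 10110*, 10111*, 11000*, 11001*, 11101*, 11110*
[col 1] -0000*, -0001*, -0101*, -0110*, -0111*, -1000*, -1001*, -1101*, -1110*, 0-000*, 0-001*, 0-101*, 0-110*, 0-111*, 00-01*, 0000-*, 001-1*, 0011-*, 01-01*, 01-11*, 010-1*, 0100-*, 011-1*, 0111-*, 1-000*, 1-001*, 1-101*, 1-110*, 10-00*, 10-01*, 10-11*, 100-1*, 1000-*, 101-0*, 101-1*, 1010-*, 1011-*, 11-01*, 1100-*
[col 2] --000*, --001*, --101*, --110, -0-01*, -000-*, -01-1, -011-, -1-01*, -100-*, 0--01*, 0-00-*, 0-1-1, 0-11-, 01--1, 1--01*, 1-00-*, 10--1, 10-0-, 101--
[col 3] ---01, --00-
Prime implicants: ---01, --00-, --110, -01-1, -011-, 0-1-1, 0-11-, 01--1, 10--1, 10-0-, 101--
PI chart (minterm → PIs covering it):
  0 | --00-  (sole → essential)
  1 | ---01,--00-
  8 | --00-  (sole → essential)
  9 | ---01,--00-,01--1
  11 | 01--1  (sole → essential)
  13 | ---01,0-1-1,01--1
  14 | --110,0-11-
  15 | 0-1-1,0-11-,01--1
  16 | --00-,10-0-
  17 | ---01,--00-,10--1,10-0-
  19 | 10--1  (sole → essential)
  20 | 10-0-,101--
  21 | ---01,-01-1,10--1,10-0-,101--
  22 | --110,-011-,101--
  23 | -01-1,-011-,10--1,101--
  25 | ---01,--00-
  29 | ---01  (sole → essential)
  30 | --110  (sole → essential)
Essential prime implicants: ---01, --00-, --110, 01--1, 10--1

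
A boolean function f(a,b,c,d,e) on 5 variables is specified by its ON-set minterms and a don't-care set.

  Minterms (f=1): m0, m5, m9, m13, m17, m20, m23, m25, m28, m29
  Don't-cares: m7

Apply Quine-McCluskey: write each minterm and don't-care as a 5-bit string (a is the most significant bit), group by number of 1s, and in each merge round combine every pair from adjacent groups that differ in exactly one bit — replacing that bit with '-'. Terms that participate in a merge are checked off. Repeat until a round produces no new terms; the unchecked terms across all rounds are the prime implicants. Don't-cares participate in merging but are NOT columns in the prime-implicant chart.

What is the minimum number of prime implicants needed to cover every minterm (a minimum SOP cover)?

[col 0] 00000, 00101*, 00111*, 01001*, 01101*, 10001*, 10100*, 10111*, 11001*, 11100*, 11101*
[col 1] -0111, -1001*, -1101*, 0-101, 001-1, 01-01*, 1-001, 1-100, 11-01*, 1110-
[col 2] -1-01
Prime implicants: -0111, -1-01, 0-101, 00000, 001-1, 1-001, 1-100, 1110-
PI chart (minterm → PIs covering it):
  0 | 00000  (sole → essential)
  5 | 0-101,001-1
  9 | -1-01  (sole → essential)
  13 | -1-01,0-101
  17 | 1-001  (sole → essential)
  20 | 1-100  (sole → essential)
  23 | -0111  (sole → essential)
  25 | -1-01,1-001
  28 | 1-100,1110-
  29 | -1-01,1110-
Essential prime implicants: -0111, -1-01, 00000, 1-001, 1-100
Petrick residual → 0-101
Minimum SOP uses 6 PIs: b'cde + bd'e + a'cd'e + a'b'c'd'e' + ac'd'e + acd'e'

6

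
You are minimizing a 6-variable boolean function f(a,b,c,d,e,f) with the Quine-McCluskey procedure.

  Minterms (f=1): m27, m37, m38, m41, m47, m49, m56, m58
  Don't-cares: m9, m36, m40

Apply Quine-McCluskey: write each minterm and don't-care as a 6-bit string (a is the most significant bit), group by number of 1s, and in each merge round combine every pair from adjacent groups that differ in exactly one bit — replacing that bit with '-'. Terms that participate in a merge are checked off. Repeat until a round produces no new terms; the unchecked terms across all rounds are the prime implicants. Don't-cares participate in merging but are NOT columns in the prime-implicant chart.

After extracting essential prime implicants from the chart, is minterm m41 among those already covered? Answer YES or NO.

Round 0: 001001✓ 011011 100100✓ 100101✓ 100110✓ 101000✓ 101001✓ 101111 110001 111000✓ 111010✓
Round 1: -01001 1-1000 1001-0 10010- 10100- 1110-0
PIs = {-01001, 011011, 1-1000, 1001-0, 10010-, 10100-, 101111, 110001, 1110-0}
Coverage chart:
  m27: 011011 ←essential
  m37: 10010- ←essential
  m38: 1001-0 ←essential
  m41: -01001,10100-
  m47: 101111 ←essential
  m49: 110001 ←essential
  m56: 1-1000,1110-0
  m58: 1110-0 ←essential
Essential: 011011, 1001-0, 10010-, 101111, 110001, 1110-0

NO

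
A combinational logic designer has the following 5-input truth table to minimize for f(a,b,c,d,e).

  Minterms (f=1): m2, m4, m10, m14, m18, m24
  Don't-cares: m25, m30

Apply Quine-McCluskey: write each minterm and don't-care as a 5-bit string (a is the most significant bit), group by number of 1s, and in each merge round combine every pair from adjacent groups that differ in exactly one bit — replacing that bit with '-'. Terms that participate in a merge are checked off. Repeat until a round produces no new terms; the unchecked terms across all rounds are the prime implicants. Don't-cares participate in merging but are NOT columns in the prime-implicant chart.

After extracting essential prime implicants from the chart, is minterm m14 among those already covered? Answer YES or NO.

[col 0] 00010*, 00100, 01010*, 01110*, 10010*, 11000*, 11001*, 11110*
[col 1] -0010, -1110, 0-010, 01-10, 1100-
Prime implicants: -0010, -1110, 0-010, 00100, 01-10, 1100-
PI chart (minterm → PIs covering it):
  2 | -0010,0-010
  4 | 00100  (sole → essential)
  10 | 0-010,01-10
  14 | -1110,01-10
  18 | -0010  (sole → essential)
  24 | 1100-  (sole → essential)
Essential prime implicants: -0010, 00100, 1100-

NO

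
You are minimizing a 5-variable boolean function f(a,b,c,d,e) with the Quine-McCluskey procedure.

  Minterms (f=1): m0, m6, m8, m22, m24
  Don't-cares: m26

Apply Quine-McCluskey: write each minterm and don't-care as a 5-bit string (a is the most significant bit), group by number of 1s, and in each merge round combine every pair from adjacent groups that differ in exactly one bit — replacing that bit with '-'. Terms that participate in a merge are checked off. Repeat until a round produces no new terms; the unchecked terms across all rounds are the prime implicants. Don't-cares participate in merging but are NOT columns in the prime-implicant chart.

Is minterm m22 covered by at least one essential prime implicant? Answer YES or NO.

[col 0] 00000*, 00110*, 01000*, 10110*, 11000*, 11010*
[col 1] -0110, -1000, 0-000, 110-0
Prime implicants: -0110, -1000, 0-000, 110-0
PI chart (minterm → PIs covering it):
  0 | 0-000  (sole → essential)
  6 | -0110  (sole → essential)
  8 | -1000,0-000
  22 | -0110  (sole → essential)
  24 | -1000,110-0
Essential prime implicants: -0110, 0-000

YES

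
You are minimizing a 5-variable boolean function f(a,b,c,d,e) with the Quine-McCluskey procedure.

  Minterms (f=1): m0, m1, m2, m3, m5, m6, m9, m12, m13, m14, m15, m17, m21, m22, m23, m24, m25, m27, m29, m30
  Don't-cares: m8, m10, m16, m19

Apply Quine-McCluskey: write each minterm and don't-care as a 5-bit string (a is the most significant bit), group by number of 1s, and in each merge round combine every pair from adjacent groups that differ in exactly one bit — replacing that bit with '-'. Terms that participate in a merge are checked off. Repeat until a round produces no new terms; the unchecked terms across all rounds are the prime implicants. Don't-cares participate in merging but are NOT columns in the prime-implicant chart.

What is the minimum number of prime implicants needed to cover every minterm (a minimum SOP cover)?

Round 0: 00000✓ 00001✓ 00010✓ 00011✓ 00101✓ 00110✓ 01000✓ 01001✓ 01010✓ 01100✓ 01101✓ 01110✓ 01111✓ 10000✓ 10001✓ 10011✓ 10101✓ 10110✓ 10111✓ 11000✓ 11001✓ 11011✓ 11101✓ 11110✓
Round 1: -0000✓ -0001✓ -0011✓ -0101✓ -0110✓ -1000✓ -1001✓ -1101✓ -1110✓ 0-000✓ 0-001✓ 0-010✓ 0-101✓ 0-110✓ 00-01✓ 00-10✓ 000-0✓ 000-1✓ 0000-✓ 0001-✓ 01-00✓ 01-01✓ 01-10✓ 010-0✓ 0100-✓ 011-0✓ 011-1✓ 0110-✓ 0111-✓ 1-000✓ 1-001✓ 1-011✓ 1-101✓ 1-110✓ 10-01✓ 10-11✓ 100-1✓ 1000-✓ 101-1✓ 1011- 11-01✓ 110-1✓ 1100-✓
Round 2: --000✓ --001✓ --101✓ --110 -0-01✓ -00-1 -000-✓ -1-01✓ -100-✓ 0--01✓ 0--10 0-0-0 0-00-✓ 000-- 01--0 01-0- 011-- 1--01✓ 1-0-1 1-00-✓ 10--1
Round 3: ---01 --00-
PIs = {---01, --00-, --110, -00-1, 0--10, 0-0-0, 000--, 01--0, 01-0-, 011--, 1-0-1, 10--1, 1011-}
Coverage chart:
  m0: --00-,0-0-0,000--
  m1: ---01,--00-,-00-1,000--
  m2: 0--10,0-0-0,000--
  m3: -00-1,000--
  m5: ---01 ←essential
  m6: --110,0--10
  m9: ---01,--00-,01-0-
  m12: 01--0,01-0-,011--
  m13: ---01,01-0-,011--
  m14: --110,0--10,01--0,011--
  m15: 011-- ←essential
  m17: ---01,--00-,-00-1,1-0-1,10--1
  m21: ---01,10--1
  m22: --110,1011-
  m23: 10--1,1011-
  m24: --00- ←essential
  m25: ---01,--00-,1-0-1
  m27: 1-0-1 ←essential
  m29: ---01 ←essential
  m30: --110 ←essential
Essential: ---01, --00-, --110, 011--, 1-0-1
Petrick residual → 000--, 10--1
Min cover (7 terms): d'e + c'd' + cde' + a'b'c' + a'bc + ac'e + ab'e

7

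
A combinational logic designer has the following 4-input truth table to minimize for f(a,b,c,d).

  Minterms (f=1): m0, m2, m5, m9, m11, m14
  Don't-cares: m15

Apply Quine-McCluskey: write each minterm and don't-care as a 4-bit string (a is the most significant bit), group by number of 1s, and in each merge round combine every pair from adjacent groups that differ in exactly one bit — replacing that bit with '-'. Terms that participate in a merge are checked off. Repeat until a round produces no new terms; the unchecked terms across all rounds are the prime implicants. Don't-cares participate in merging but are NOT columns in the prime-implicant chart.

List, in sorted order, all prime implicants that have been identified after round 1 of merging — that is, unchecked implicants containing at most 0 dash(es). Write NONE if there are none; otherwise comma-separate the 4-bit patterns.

Round 0: 0000✓ 0010✓ 0101 1001✓ 1011✓ 1110✓ 1111✓
Round 1: 00-0 1-11 10-1 111-
PIs = {00-0, 0101, 1-11, 10-1, 111-}

0101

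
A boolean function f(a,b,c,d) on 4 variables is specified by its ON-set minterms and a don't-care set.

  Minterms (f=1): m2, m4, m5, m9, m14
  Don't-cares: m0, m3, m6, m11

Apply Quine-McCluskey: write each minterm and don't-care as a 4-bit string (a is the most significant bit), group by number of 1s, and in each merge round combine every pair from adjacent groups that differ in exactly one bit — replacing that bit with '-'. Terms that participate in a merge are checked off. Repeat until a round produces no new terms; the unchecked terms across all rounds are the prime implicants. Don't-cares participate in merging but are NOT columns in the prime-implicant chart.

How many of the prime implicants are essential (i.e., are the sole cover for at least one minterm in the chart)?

Round 0: 0000✓ 0010✓ 0011✓ 0100✓ 0101✓ 0110✓ 1001✓ 1011✓ 1110✓
Round 1: -011 -110 0-00✓ 0-10✓ 00-0✓ 001- 01-0✓ 010- 10-1
Round 2: 0--0
PIs = {-011, -110, 0--0, 001-, 010-, 10-1}
Coverage chart:
  m2: 0--0,001-
  m4: 0--0,010-
  m5: 010- ←essential
  m9: 10-1 ←essential
  m14: -110 ←essential
Essential: -110, 010-, 10-1

3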